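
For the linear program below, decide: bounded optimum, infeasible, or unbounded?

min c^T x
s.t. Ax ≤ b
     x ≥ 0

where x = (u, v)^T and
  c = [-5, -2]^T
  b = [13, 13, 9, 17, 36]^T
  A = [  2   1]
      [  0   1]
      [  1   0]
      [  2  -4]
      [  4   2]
The point (6.5, 0) satisfies every constraint, so the LP is feasible; the constraints give u ≤ 9 and v ≤ 13, which with u, v ≥ 0 keep the feasible region inside a bounded box. A feasible, bounded LP attains a finite optimum at a vertex.

The LP has an optimal solution: (6.5, 0) with z = -32.5.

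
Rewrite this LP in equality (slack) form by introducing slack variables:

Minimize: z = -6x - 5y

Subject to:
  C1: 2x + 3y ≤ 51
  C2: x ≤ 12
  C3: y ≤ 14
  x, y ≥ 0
min z = -6x - 5y

s.t.
  2x + 3y + s1 = 51
  x + s2 = 12
  y + s3 = 14
  x, y, s1, s2, s3 ≥ 0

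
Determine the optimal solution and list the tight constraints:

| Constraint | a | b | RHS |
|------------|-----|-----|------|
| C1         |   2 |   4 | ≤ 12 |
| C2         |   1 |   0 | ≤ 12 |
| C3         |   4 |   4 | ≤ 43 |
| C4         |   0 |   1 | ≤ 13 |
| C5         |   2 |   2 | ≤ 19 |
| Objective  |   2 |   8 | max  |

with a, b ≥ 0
Optimal: a = 0, b = 3
Binding: C1, a ≥ 0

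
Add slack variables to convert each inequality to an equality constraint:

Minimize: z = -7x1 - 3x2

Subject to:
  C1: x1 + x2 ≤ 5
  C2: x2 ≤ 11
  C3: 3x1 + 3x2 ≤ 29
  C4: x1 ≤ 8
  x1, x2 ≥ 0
min z = -7x1 - 3x2

s.t.
  x1 + x2 + s1 = 5
  x2 + s2 = 11
  3x1 + 3x2 + s3 = 29
  x1 + s4 = 8
  x1, x2, s1, s2, s3, s4 ≥ 0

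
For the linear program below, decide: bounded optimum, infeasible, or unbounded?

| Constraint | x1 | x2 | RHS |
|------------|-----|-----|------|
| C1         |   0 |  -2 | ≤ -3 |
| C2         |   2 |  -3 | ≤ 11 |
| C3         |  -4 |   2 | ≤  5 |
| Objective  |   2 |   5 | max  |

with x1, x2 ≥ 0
Feasible point: (0, 2) satisfies every constraint, so the LP is feasible.
Direction d = (1, 1): for each constraint row a, a·d ≤ 0 —
  (0)(1) + (-2)(1) = -2 ≤ 0
  (2)(1) + (-3)(1) = -1 ≤ 0
  (-4)(1) + (2)(1) = -2 ≤ 0
and d ≥ 0, so (0, 2) + t·d stays feasible for every t ≥ 0. Along this ray z = 2x1 + 5x2 changes by 7 per unit t, so z → +∞.

Unbounded: there is a feasible ray along which z → +∞.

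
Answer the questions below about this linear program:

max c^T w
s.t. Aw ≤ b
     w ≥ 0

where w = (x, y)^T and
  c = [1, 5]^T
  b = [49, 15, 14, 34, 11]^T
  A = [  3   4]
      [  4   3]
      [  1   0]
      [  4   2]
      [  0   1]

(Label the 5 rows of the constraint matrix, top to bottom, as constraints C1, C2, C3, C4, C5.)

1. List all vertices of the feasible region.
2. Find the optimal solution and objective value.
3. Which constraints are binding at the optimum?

1. (0, 0), (3.75, 0), (0, 5)
2. x = 0, y = 5, z = 25
3. C2, x ≥ 0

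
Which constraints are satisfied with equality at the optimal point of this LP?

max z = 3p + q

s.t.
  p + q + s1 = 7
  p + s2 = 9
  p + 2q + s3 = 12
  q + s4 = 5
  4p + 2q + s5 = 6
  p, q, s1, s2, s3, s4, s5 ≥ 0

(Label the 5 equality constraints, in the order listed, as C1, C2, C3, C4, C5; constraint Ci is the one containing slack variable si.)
Optimal: p = 1.5, q = 0
Binding: C5, q ≥ 0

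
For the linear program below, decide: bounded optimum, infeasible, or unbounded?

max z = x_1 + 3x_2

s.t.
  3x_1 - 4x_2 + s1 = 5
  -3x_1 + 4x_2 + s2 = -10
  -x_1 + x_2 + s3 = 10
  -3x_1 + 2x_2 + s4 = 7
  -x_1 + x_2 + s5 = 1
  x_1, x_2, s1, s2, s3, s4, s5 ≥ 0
The row 3x_1 - 4x_2 + s1 = 5 with s1 ≥ 0 requires 3x_1 - 4x_2 ≤ 5, while the row -3x_1 + 4x_2 + s2 = -10 with s2 ≥ 0 is equivalent to 3x_1 - 4x_2 ≥ 10. Together they would need 10 ≤ 3x_1 - 4x_2 ≤ 5, which is impossible since 10 > 5. No point satisfies all constraints.

The feasible region is empty; the LP is infeasible.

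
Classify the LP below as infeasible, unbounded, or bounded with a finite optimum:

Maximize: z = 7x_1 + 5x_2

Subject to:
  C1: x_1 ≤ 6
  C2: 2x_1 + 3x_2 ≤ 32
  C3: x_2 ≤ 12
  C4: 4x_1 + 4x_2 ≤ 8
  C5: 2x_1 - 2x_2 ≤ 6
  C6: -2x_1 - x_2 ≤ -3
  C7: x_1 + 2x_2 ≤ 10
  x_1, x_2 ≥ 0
The point (2, 0) satisfies every constraint, so the LP is feasible; the constraints give x_1 ≤ 6 and x_2 ≤ 12, which with x_1, x_2 ≥ 0 keep the feasible region inside a bounded box. A feasible, bounded LP attains a finite optimum at a vertex.

Evaluating z = 7x_1 + 5x_2 at each vertex:
  (1.5, 0): z = 10.5
  (2, 0): z = 14
  (1, 1): z = 12

Feasible with finite optimum z* = 14 at (2, 0).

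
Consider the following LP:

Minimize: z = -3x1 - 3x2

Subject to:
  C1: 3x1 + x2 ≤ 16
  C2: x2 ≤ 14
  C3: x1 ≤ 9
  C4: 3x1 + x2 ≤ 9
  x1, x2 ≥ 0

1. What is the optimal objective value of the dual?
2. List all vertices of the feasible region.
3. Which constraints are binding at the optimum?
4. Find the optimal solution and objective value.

1. -27 (by strong duality, equal to the primal optimum)
2. (0, 0), (3, 0), (0, 9)
3. C4, x1 ≥ 0
4. x1 = 0, x2 = 9, z = -27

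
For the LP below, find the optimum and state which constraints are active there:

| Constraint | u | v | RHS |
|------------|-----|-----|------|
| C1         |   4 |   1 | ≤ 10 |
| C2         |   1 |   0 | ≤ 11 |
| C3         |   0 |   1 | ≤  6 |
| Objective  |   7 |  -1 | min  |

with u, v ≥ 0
Optimal: u = 0, v = 6
Slack at optimum:
  C1: slack = 4
  C2: slack = 11
  C3: slack = 0 (binding)
  u ≥ 0: u = 0 (binding)
  v ≥ 0: v = 6
Binding constraints: C3, u ≥ 0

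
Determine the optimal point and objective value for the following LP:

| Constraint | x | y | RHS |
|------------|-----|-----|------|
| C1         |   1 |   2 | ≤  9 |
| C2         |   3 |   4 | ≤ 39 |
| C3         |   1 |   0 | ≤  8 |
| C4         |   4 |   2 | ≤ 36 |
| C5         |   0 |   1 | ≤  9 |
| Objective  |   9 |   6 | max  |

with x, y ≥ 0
Each vertex is the intersection of two constraint boundaries that also satisfies all remaining constraints:
  x = 0 and y = 0 → (0, 0)
  x = 8 and y = 0 → (8, 0)
  x + 2y = 9 and x = 8 → (8, 0.5)
  x + 2y = 9 and x = 0 → (0, 4.5)

Evaluating z = 9x + 6y at each vertex:
  (0, 0): z = 0
  (8, 0): z = 72
  (8, 0.5): z = 75
  (0, 4.5): z = 27

The maximum is at (8, 0.5) with z = 75.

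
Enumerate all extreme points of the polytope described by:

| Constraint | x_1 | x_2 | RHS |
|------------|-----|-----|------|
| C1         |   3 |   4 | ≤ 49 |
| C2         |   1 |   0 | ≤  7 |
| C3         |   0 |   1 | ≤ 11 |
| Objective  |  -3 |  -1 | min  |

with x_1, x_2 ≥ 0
Each vertex is the intersection of two constraint boundaries that also satisfies all remaining constraints:
  x_1 = 0 and x_2 = 0 → (0, 0)
  x_1 = 7 and x_2 = 0 → (7, 0)
  3x_1 + 4x_2 = 49 and x_1 = 7 → (7, 7)
  3x_1 + 4x_2 = 49 and x_2 = 11 → (1.667, 11)
  x_2 = 11 and x_1 = 0 → (0, 11)

Vertices: (0, 0), (7, 0), (7, 7), (1.667, 11), (0, 11)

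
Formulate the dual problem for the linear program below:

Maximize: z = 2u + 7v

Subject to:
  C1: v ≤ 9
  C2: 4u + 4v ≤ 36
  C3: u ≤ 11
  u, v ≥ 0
Minimize: z = 9y1 + 36y2 + 11y3

Subject to:
  C1: -4y2 - y3 ≤ -2
  C2: -y1 - 4y2 ≤ -7
  y1, y2, y3 ≥ 0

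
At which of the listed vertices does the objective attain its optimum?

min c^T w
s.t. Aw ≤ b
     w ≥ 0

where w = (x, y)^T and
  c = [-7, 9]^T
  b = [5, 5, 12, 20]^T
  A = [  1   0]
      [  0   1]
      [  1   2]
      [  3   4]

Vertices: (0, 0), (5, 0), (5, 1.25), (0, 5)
(5, 0) with z = -35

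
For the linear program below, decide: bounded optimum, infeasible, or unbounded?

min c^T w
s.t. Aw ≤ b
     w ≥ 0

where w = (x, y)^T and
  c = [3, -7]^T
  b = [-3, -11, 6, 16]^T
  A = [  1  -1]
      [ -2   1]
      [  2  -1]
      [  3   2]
One constraint requires 2x - y ≤ 6, while the constraint -2x + y ≤ -11 is equivalent to 2x - y ≥ 11. Together they would need 11 ≤ 2x - y ≤ 6, which is impossible since 11 > 6. No point satisfies all constraints.

Infeasible: no point satisfies all constraints simultaneously.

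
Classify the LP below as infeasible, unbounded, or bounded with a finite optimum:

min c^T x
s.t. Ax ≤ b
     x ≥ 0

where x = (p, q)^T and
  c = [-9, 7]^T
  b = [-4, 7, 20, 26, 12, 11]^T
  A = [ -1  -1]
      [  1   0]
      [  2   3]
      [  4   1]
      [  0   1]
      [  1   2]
The point (6.5, 0) satisfies every constraint, so the LP is feasible; the constraints give p ≤ 7 and q ≤ 12, which with p, q ≥ 0 keep the feasible region inside a bounded box. A feasible, bounded LP attains a finite optimum at a vertex.

The LP has an optimal solution: (6.5, 0) with z = -58.5.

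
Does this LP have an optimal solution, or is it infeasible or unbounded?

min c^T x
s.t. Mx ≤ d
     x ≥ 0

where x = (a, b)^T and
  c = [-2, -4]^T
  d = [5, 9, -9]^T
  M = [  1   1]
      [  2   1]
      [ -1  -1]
One constraint requires a + b ≤ 5, while the constraint -a - b ≤ -9 is equivalent to a + b ≥ 9. Together they would need 9 ≤ a + b ≤ 5, which is impossible since 9 > 5. No point satisfies all constraints.

Infeasible: no point satisfies all constraints simultaneously.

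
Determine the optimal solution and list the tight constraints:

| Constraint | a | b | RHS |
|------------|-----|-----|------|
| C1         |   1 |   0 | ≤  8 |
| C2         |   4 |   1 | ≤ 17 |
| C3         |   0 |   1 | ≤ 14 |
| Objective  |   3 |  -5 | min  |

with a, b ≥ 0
Optimal: a = 0, b = 14
Slack at optimum:
  C1: slack = 8
  C2: slack = 3
  C3: slack = 0 (binding)
  a ≥ 0: a = 0 (binding)
  b ≥ 0: b = 14
Binding constraints: C3, a ≥ 0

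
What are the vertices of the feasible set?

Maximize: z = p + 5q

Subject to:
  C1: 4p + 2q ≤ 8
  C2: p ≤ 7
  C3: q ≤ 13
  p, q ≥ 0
Each vertex is the intersection of two constraint boundaries that also satisfies all remaining constraints:
  p = 0 and q = 0 → (0, 0)
  4p + 2q = 8 and q = 0 → (2, 0)
  4p + 2q = 8 and p = 0 → (0, 4)

Vertices: (0, 0), (2, 0), (0, 4)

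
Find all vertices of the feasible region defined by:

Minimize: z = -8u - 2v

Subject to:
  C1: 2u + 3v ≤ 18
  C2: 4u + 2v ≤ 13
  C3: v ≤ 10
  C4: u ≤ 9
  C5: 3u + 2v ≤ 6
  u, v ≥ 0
Each vertex is the intersection of two constraint boundaries that also satisfies all remaining constraints:
  u = 0 and v = 0 → (0, 0)
  3u + 2v = 6 and v = 0 → (2, 0)
  3u + 2v = 6 and u = 0 → (0, 3)

Vertices: (0, 0), (2, 0), (0, 3)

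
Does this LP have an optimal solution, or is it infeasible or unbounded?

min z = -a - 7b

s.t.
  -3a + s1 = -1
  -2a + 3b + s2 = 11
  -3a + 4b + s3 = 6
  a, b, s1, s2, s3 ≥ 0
Feasible point: (1, 0) satisfies every constraint, so the LP is feasible.
Direction d = (1, 0): for each constraint row a, a·d ≤ 0 —
  (-3)(1) + (0)(0) = -3 ≤ 0
  (-2)(1) + (3)(0) = -2 ≤ 0
  (-3)(1) + (4)(0) = -3 ≤ 0
and d ≥ 0, so (1, 0) + t·d stays feasible for every t ≥ 0. Along this ray z = -a - 7b changes by -1 per unit t, so z → −∞.

Unbounded — the objective can decrease without bound over the feasible region.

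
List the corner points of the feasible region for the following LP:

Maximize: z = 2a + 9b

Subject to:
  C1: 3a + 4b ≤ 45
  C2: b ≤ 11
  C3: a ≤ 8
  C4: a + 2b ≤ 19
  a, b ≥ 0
Each vertex is the intersection of two constraint boundaries that also satisfies all remaining constraints:
  a = 0 and b = 0 → (0, 0)
  a = 8 and b = 0 → (8, 0)
  3a + 4b = 45 and a = 8 → (8, 5.25)
  3a + 4b = 45 and a + 2b = 19 → (7, 6)
  a + 2b = 19 and a = 0 → (0, 9.5)

Vertices: (0, 0), (8, 0), (8, 5.25), (7, 6), (0, 9.5)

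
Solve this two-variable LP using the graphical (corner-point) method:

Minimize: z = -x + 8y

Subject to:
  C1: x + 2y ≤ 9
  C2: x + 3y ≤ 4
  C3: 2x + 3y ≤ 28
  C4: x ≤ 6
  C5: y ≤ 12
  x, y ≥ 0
x = 4, y = 0, z = -4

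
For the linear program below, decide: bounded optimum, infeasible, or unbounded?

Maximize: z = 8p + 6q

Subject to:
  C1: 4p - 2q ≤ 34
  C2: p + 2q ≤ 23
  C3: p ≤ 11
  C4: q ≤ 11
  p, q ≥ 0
The point (11, 6) satisfies every constraint, so the LP is feasible; the constraints give p ≤ 11 and q ≤ 11, which with p, q ≥ 0 keep the feasible region inside a bounded box. A feasible, bounded LP attains a finite optimum at a vertex.

Evaluating z = 8p + 6q at each vertex:
  (0, 0): z = 0
  (8.5, 0): z = 68
  (11, 5): z = 118
  (11, 6): z = 124
  (1, 11): z = 74
  (0, 11): z = 66

Feasible with finite optimum z* = 124 at (11, 6).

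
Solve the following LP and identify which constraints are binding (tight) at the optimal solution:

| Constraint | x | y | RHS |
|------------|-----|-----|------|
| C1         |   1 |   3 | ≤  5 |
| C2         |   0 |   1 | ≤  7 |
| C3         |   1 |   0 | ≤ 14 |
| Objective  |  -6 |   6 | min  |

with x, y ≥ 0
Optimal: x = 5, y = 0
Slack at optimum:
  C1: slack = 0 (binding)
  C2: slack = 7
  C3: slack = 9
  x ≥ 0: x = 5
  y ≥ 0: y = 0 (binding)
Binding constraints: C1, y ≥ 0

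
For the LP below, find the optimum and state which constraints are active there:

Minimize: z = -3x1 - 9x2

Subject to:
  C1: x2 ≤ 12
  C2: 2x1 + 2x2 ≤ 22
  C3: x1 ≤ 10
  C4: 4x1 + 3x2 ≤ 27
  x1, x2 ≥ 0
Optimal: x1 = 0, x2 = 9
Slack at optimum:
  C1: slack = 3
  C2: slack = 4
  C3: slack = 10
  C4: slack = 0 (binding)
  x1 ≥ 0: x1 = 0 (binding)
  x2 ≥ 0: x2 = 9
Binding constraints: C4, x1 ≥ 0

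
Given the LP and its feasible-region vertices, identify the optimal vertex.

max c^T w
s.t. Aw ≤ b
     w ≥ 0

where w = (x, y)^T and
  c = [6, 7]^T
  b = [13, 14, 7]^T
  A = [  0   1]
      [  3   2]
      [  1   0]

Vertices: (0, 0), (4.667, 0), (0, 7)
Evaluating z = 6x + 7y at each vertex:
  (0, 0): z = 0
  (4.667, 0): z = 28
  (0, 7): z = 49

The largest value is z = 49, attained at (0, 7).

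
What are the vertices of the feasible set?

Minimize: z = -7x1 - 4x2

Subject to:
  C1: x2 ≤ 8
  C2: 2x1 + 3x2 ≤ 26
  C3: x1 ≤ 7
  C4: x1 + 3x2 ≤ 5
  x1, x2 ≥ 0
Each vertex is the intersection of two constraint boundaries that also satisfies all remaining constraints:
  x1 = 0 and x2 = 0 → (0, 0)
  x1 + 3x2 = 5 and x2 = 0 → (5, 0)
  x1 + 3x2 = 5 and x1 = 0 → (0, 1.667)

Vertices: (0, 0), (5, 0), (0, 1.667)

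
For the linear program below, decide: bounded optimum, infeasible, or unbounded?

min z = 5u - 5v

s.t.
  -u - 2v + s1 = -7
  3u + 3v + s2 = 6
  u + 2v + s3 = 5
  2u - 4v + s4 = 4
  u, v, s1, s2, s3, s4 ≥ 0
The row u + 2v + s3 = 5 with s3 ≥ 0 requires u + 2v ≤ 5, while the row -u - 2v + s1 = -7 with s1 ≥ 0 is equivalent to u + 2v ≥ 7. Together they would need 7 ≤ u + 2v ≤ 5, which is impossible since 7 > 5. No point satisfies all constraints.

Infeasible: no point satisfies all constraints simultaneously.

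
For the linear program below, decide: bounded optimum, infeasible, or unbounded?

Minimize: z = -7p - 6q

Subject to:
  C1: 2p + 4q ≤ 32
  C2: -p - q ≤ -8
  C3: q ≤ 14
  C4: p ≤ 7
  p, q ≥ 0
The point (7, 4.5) satisfies every constraint, so the LP is feasible; the constraints give p ≤ 7 and q ≤ 14, which with p, q ≥ 0 keep the feasible region inside a bounded box. A feasible, bounded LP attains a finite optimum at a vertex.

Evaluating z = -7p - 6q at each vertex:
  (7, 1): z = -55
  (7, 4.5): z = -76
  (0, 8): z = -48

Feasible with finite optimum z* = -76 at (7, 4.5).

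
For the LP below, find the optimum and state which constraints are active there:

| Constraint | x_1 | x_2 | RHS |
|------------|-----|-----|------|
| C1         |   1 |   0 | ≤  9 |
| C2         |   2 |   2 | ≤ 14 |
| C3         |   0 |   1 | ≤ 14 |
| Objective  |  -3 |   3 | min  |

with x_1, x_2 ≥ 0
Optimal: x_1 = 7, x_2 = 0
Slack at optimum:
  C1: slack = 2
  C2: slack = 0 (binding)
  C3: slack = 14
  x_1 ≥ 0: x_1 = 7
  x_2 ≥ 0: x_2 = 0 (binding)
Binding constraints: C2, x_2 ≥ 0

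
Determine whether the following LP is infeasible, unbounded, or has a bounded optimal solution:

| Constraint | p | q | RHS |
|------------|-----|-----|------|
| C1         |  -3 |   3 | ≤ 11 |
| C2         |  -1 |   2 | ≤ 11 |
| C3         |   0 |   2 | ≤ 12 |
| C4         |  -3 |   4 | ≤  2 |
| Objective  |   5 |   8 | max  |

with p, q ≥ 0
Feasible point: (0, 0) satisfies every constraint, so the LP is feasible.
Direction d = (1, 0): for each constraint row a, a·d ≤ 0 —
  (-3)(1) + (3)(0) = -3 ≤ 0
  (-1)(1) + (2)(0) = -1 ≤ 0
  (0)(1) + (2)(0) = 0 ≤ 0
  (-3)(1) + (4)(0) = -3 ≤ 0
and d ≥ 0, so (0, 0) + t·d stays feasible for every t ≥ 0. Along this ray z = 5p + 8q changes by 5 per unit t, so z → +∞.

Unbounded — the objective can increase without bound over the feasible region.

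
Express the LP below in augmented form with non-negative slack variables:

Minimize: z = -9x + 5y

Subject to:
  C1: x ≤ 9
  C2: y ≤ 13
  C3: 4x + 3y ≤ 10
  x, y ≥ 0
min z = -9x + 5y

s.t.
  x + s1 = 9
  y + s2 = 13
  4x + 3y + s3 = 10
  x, y, s1, s2, s3 ≥ 0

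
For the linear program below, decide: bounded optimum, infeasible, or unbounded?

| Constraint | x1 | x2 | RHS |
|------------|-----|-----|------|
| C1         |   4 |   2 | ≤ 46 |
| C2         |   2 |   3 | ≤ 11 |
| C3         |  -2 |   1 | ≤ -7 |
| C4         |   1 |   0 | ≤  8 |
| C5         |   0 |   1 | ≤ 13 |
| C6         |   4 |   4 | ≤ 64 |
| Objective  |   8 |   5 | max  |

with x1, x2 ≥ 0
The point (5.5, 0) satisfies every constraint, so the LP is feasible; the constraints give x1 ≤ 8 and x2 ≤ 13, which with x1, x2 ≥ 0 keep the feasible region inside a bounded box. A feasible, bounded LP attains a finite optimum at a vertex.

Evaluating z = 8x1 + 5x2 at each vertex:
  (3.5, 0): z = 28
  (5.5, 0): z = 44
  (4, 1): z = 37

Feasible with finite optimum z* = 44 at (5.5, 0).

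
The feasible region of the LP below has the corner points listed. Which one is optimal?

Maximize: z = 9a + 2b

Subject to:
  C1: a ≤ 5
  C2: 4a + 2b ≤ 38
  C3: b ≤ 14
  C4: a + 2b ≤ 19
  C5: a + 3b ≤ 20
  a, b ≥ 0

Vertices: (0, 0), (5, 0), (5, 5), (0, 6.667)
(5, 5) with z = 55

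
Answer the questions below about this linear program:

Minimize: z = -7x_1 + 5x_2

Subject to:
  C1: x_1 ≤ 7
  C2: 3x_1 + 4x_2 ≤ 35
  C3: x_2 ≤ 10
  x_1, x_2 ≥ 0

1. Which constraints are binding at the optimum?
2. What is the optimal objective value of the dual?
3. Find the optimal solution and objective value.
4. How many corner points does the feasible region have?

1. C1, x_2 ≥ 0
2. -49 (by strong duality, equal to the primal optimum)
3. x_1 = 7, x_2 = 0, z = -49
4. 4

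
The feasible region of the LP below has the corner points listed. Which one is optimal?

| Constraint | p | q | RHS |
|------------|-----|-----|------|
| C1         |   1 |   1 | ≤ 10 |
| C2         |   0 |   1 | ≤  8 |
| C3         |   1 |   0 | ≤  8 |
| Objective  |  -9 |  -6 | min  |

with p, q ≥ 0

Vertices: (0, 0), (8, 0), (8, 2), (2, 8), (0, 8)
Evaluating z = -9p - 6q at each vertex:
  (0, 0): z = 0
  (8, 0): z = -72
  (8, 2): z = -84
  (2, 8): z = -66
  (0, 8): z = -48

The smallest value is z = -84, attained at (8, 2).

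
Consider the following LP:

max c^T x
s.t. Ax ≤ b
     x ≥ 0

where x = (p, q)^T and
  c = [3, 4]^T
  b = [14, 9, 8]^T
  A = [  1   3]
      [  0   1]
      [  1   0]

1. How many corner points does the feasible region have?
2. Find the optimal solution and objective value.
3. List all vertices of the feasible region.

1. 4
2. p = 8, q = 2, z = 32
3. (0, 0), (8, 0), (8, 2), (0, 4.667)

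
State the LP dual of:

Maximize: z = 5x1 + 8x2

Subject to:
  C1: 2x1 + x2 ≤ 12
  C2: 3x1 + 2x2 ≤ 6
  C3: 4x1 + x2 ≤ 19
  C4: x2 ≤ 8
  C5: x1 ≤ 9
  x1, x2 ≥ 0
Minimize: z = 12y1 + 6y2 + 19y3 + 8y4 + 9y5

Subject to:
  C1: -2y1 - 3y2 - 4y3 - y5 ≤ -5
  C2: -y1 - 2y2 - y3 - y4 ≤ -8
  y1, y2, y3, y4, y5 ≥ 0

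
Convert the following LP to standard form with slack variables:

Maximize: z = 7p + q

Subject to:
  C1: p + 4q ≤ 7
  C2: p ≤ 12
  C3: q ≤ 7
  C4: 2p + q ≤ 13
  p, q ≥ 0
max z = 7p + q

s.t.
  p + 4q + s1 = 7
  p + s2 = 12
  q + s3 = 7
  2p + q + s4 = 13
  p, q, s1, s2, s3, s4 ≥ 0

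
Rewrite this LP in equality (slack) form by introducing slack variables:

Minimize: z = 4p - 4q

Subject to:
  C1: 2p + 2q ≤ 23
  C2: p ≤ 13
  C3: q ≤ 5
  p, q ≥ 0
min z = 4p - 4q

s.t.
  2p + 2q + s1 = 23
  p + s2 = 13
  q + s3 = 5
  p, q, s1, s2, s3 ≥ 0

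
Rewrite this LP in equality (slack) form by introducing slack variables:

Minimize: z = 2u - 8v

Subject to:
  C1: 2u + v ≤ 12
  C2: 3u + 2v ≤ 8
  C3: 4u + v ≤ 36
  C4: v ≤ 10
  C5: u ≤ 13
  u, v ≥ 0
min z = 2u - 8v

s.t.
  2u + v + s1 = 12
  3u + 2v + s2 = 8
  4u + v + s3 = 36
  v + s4 = 10
  u + s5 = 13
  u, v, s1, s2, s3, s4, s5 ≥ 0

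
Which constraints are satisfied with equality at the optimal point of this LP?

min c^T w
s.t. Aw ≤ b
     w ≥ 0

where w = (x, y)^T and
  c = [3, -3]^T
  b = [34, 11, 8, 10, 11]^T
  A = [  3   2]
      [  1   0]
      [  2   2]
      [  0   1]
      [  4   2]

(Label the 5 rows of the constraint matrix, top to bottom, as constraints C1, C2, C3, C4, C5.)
Optimal: x = 0, y = 4
Binding: C3, x ≥ 0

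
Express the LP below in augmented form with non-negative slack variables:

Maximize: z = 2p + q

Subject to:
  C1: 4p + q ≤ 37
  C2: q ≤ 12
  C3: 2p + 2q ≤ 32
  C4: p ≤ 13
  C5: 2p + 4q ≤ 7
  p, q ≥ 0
max z = 2p + q

s.t.
  4p + q + s1 = 37
  q + s2 = 12
  2p + 2q + s3 = 32
  p + s4 = 13
  2p + 4q + s5 = 7
  p, q, s1, s2, s3, s4, s5 ≥ 0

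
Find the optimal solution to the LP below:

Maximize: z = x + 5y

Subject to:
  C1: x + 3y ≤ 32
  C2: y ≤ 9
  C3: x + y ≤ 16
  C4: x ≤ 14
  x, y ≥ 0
x = 5, y = 9, z = 50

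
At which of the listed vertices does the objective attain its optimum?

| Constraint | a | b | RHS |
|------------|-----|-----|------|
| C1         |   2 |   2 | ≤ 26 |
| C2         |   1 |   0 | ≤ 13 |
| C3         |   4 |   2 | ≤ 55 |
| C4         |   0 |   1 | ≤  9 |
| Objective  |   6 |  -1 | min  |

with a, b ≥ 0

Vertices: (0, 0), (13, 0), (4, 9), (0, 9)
(0, 9) with z = -9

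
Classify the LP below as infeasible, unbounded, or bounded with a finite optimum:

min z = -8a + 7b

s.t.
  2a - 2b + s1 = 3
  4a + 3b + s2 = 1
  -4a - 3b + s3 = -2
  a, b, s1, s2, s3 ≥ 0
The row 4a + 3b + s2 = 1 with s2 ≥ 0 requires 4a + 3b ≤ 1, while the row -4a - 3b + s3 = -2 with s3 ≥ 0 is equivalent to 4a + 3b ≥ 2. Together they would need 2 ≤ 4a + 3b ≤ 1, which is impossible since 2 > 1. No point satisfies all constraints.

The feasible region is empty; the LP is infeasible.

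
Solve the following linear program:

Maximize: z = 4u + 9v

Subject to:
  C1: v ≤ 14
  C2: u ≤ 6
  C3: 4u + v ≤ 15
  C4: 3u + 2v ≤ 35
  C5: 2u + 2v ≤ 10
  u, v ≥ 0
u = 0, v = 5, z = 45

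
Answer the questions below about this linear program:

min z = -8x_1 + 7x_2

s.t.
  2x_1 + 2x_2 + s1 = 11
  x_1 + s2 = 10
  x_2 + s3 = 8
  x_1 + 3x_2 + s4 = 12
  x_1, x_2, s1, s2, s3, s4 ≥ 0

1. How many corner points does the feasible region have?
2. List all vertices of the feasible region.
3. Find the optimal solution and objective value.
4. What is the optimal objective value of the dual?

1. 4
2. (0, 0), (5.5, 0), (2.25, 3.25), (0, 4)
3. x_1 = 5.5, x_2 = 0, z = -44
4. -44 (by strong duality, equal to the primal optimum)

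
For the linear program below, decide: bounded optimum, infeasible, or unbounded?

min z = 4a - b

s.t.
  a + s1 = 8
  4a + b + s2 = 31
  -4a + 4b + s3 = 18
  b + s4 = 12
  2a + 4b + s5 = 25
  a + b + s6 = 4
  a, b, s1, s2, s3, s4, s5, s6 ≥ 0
The point (0, 4) satisfies every constraint, so the LP is feasible; the constraints give a ≤ 8 and b ≤ 12, which with a, b ≥ 0 keep the feasible region inside a bounded box. A feasible, bounded LP attains a finite optimum at a vertex.

Feasible with finite optimum z* = -4 at (0, 4).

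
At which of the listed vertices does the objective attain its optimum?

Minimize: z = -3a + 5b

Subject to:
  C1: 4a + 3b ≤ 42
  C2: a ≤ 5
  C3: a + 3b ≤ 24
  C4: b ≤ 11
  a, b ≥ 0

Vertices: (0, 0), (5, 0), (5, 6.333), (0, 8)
(5, 0) with z = -15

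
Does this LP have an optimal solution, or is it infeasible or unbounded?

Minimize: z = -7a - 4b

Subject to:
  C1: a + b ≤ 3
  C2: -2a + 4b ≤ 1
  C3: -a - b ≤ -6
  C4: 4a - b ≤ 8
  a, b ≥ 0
C1 requires a + b ≤ 3, while C3 (-a - b ≤ -6) is equivalent to a + b ≥ 6. Together they would need 6 ≤ a + b ≤ 3, which is impossible since 6 > 3. No point satisfies all constraints.

The feasible region is empty; the LP is infeasible.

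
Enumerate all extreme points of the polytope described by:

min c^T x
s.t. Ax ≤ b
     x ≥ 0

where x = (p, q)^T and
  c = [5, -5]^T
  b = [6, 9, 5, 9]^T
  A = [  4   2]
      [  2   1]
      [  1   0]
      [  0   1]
Each vertex is the intersection of two constraint boundaries that also satisfies all remaining constraints:
  p = 0 and q = 0 → (0, 0)
  4p + 2q = 6 and q = 0 → (1.5, 0)
  4p + 2q = 6 and p = 0 → (0, 3)

Vertices: (0, 0), (1.5, 0), (0, 3)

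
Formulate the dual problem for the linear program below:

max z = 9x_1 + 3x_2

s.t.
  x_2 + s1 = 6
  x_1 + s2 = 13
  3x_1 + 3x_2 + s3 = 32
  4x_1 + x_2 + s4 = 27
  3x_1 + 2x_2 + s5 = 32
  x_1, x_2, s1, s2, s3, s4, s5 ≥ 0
Minimize: z = 6y1 + 13y2 + 32y3 + 27y4 + 32y5

Subject to:
  C1: -y2 - 3y3 - 4y4 - 3y5 ≤ -9
  C2: -y1 - 3y3 - y4 - 2y5 ≤ -3
  y1, y2, y3, y4, y5 ≥ 0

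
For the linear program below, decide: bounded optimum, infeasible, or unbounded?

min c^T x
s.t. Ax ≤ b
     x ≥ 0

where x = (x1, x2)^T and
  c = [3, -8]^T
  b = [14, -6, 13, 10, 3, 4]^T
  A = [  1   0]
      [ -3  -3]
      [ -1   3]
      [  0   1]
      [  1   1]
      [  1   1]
The point (0, 3) satisfies every constraint, so the LP is feasible; the constraints give x1 ≤ 14 and x2 ≤ 10, which with x1, x2 ≥ 0 keep the feasible region inside a bounded box. A feasible, bounded LP attains a finite optimum at a vertex.

Feasible with finite optimum z* = -24 at (0, 3).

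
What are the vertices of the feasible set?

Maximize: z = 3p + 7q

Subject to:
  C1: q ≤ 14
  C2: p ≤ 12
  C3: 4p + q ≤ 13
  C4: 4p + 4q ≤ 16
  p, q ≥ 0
Each vertex is the intersection of two constraint boundaries that also satisfies all remaining constraints:
  p = 0 and q = 0 → (0, 0)
  4p + q = 13 and q = 0 → (3.25, 0)
  4p + q = 13 and 4p + 4q = 16 → (3, 1)
  4p + 4q = 16 and p = 0 → (0, 4)

Vertices: (0, 0), (3.25, 0), (3, 1), (0, 4)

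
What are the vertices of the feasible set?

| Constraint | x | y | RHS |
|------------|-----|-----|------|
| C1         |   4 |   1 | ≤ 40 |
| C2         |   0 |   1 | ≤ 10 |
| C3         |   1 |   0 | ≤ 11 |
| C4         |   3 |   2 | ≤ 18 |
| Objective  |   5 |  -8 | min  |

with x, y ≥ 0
Each vertex is the intersection of two constraint boundaries that also satisfies all remaining constraints:
  x = 0 and y = 0 → (0, 0)
  3x + 2y = 18 and y = 0 → (6, 0)
  3x + 2y = 18 and x = 0 → (0, 9)

Vertices: (0, 0), (6, 0), (0, 9)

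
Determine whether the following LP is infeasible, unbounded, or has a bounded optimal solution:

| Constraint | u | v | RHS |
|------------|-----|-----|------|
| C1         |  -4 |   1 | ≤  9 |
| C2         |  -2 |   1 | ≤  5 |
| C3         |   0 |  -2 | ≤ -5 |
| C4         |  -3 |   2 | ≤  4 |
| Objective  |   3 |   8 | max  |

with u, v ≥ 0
Feasible point: (1, 3) satisfies every constraint, so the LP is feasible.
Direction d = (1, 0): for each constraint row a, a·d ≤ 0 —
  (-4)(1) + (1)(0) = -4 ≤ 0
  (-2)(1) + (1)(0) = -2 ≤ 0
  (0)(1) + (-2)(0) = 0 ≤ 0
  (-3)(1) + (2)(0) = -3 ≤ 0
and d ≥ 0, so (1, 3) + t·d stays feasible for every t ≥ 0. Along this ray z = 3u + 8v changes by 3 per unit t, so z → +∞.

Unbounded — the objective can increase without bound over the feasible region.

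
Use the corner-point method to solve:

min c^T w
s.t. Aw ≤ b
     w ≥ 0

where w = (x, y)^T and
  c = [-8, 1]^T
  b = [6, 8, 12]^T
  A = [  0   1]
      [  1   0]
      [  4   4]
Each vertex is the intersection of two constraint boundaries that also satisfies all remaining constraints:
  x = 0 and y = 0 → (0, 0)
  4x + 4y = 12 and y = 0 → (3, 0)
  4x + 4y = 12 and x = 0 → (0, 3)

Evaluating z = -8x + y at each vertex:
  (0, 0): z = 0
  (3, 0): z = -24
  (0, 3): z = 3

The minimum is at (3, 0) with z = -24.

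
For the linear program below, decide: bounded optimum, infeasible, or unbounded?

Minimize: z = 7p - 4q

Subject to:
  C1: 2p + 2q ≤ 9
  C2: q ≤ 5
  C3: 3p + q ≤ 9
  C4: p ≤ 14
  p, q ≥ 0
The point (0, 4.5) satisfies every constraint, so the LP is feasible; the constraints give p ≤ 14 and q ≤ 5, which with p, q ≥ 0 keep the feasible region inside a bounded box. A feasible, bounded LP attains a finite optimum at a vertex.

The LP has an optimal solution: (0, 4.5) with z = -18.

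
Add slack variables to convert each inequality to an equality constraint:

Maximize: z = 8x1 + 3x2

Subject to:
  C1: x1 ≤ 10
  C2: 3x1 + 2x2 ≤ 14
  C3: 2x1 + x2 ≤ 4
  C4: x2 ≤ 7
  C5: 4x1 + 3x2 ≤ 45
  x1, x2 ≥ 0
max z = 8x1 + 3x2

s.t.
  x1 + s1 = 10
  3x1 + 2x2 + s2 = 14
  2x1 + x2 + s3 = 4
  x2 + s4 = 7
  4x1 + 3x2 + s5 = 45
  x1, x2, s1, s2, s3, s4, s5 ≥ 0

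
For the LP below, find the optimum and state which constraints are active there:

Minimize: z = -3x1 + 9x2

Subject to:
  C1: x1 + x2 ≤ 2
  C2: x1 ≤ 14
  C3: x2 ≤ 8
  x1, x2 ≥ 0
Optimal: x1 = 2, x2 = 0
Binding: C1, x2 ≥ 0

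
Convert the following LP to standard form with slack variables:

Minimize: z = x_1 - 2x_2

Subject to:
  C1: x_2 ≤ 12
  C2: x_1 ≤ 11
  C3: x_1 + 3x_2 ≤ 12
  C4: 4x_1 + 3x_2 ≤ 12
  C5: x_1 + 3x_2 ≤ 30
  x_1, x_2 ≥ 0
min z = x_1 - 2x_2

s.t.
  x_2 + s1 = 12
  x_1 + s2 = 11
  x_1 + 3x_2 + s3 = 12
  4x_1 + 3x_2 + s4 = 12
  x_1 + 3x_2 + s5 = 30
  x_1, x_2, s1, s2, s3, s4, s5 ≥ 0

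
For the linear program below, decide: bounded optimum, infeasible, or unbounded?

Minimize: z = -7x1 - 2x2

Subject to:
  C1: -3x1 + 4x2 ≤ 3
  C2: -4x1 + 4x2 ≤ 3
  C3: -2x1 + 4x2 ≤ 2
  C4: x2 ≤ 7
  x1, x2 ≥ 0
Feasible point: (0, 0) satisfies every constraint, so the LP is feasible.
Direction d = (1, 0): for each constraint row a, a·d ≤ 0 —
  (-3)(1) + (4)(0) = -3 ≤ 0
  (-4)(1) + (4)(0) = -4 ≤ 0
  (-2)(1) + (4)(0) = -2 ≤ 0
  (0)(1) + (1)(0) = 0 ≤ 0
and d ≥ 0, so (0, 0) + t·d stays feasible for every t ≥ 0. Along this ray z = -7x1 - 2x2 changes by -7 per unit t, so z → −∞.

The LP is unbounded; z can be made arbitrarily small.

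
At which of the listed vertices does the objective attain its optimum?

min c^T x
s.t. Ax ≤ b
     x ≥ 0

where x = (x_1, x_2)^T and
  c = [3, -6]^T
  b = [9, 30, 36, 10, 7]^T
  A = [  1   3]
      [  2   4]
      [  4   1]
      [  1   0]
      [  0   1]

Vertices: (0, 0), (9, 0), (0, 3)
(0, 3) with z = -18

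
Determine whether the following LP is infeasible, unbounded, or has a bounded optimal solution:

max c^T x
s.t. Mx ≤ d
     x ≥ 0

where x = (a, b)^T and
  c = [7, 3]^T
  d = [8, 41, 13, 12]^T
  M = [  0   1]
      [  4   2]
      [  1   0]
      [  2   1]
The point (6, 0) satisfies every constraint, so the LP is feasible; the constraints give a ≤ 13 and b ≤ 8, which with a, b ≥ 0 keep the feasible region inside a bounded box. A feasible, bounded LP attains a finite optimum at a vertex.

Feasible with finite optimum z* = 42 at (6, 0).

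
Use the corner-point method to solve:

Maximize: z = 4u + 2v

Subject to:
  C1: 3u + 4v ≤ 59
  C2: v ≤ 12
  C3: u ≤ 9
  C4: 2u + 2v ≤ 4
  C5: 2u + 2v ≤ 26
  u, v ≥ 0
Each vertex is the intersection of two constraint boundaries that also satisfies all remaining constraints:
  u = 0 and v = 0 → (0, 0)
  2u + 2v = 4 and v = 0 → (2, 0)
  2u + 2v = 4 and u = 0 → (0, 2)

Evaluating z = 4u + 2v at each vertex:
  (0, 0): z = 0
  (2, 0): z = 8
  (0, 2): z = 4

The maximum is at (2, 0) with z = 8.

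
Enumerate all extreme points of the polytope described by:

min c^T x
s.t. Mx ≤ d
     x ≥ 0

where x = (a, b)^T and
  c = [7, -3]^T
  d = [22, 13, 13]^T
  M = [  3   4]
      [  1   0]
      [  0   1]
Each vertex is the intersection of two constraint boundaries that also satisfies all remaining constraints:
  a = 0 and b = 0 → (0, 0)
  3a + 4b = 22 and b = 0 → (7.333, 0)
  3a + 4b = 22 and a = 0 → (0, 5.5)

Vertices: (0, 0), (7.333, 0), (0, 5.5)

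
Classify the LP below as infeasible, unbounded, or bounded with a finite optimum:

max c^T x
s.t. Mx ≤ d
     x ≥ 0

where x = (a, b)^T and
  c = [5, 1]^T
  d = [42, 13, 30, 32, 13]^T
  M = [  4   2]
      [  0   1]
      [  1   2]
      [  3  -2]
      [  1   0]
The point (10.5, 0) satisfies every constraint, so the LP is feasible; the constraints give a ≤ 13 and b ≤ 13, which with a, b ≥ 0 keep the feasible region inside a bounded box. A feasible, bounded LP attains a finite optimum at a vertex.

Evaluating z = 5a + b at each vertex:
  (0, 0): z = 0
  (10.5, 0): z = 52.5
  (4, 13): z = 33
  (0, 13): z = 13

Feasible with finite optimum z* = 52.5 at (10.5, 0).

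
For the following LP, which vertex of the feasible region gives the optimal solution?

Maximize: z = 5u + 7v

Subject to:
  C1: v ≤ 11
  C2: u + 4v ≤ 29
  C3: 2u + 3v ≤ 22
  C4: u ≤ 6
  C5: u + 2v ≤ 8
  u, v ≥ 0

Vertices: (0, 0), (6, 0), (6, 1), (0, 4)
(6, 1) with z = 37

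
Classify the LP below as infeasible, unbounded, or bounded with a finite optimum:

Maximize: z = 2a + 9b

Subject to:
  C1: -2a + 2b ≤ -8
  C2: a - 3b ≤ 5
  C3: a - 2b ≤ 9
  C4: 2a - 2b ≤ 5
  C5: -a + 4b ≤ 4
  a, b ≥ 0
C4 requires 2a - 2b ≤ 5, while C1 (-2a + 2b ≤ -8) is equivalent to 2a - 2b ≥ 8. Together they would need 8 ≤ 2a - 2b ≤ 5, which is impossible since 8 > 5. No point satisfies all constraints.

Infeasible — the constraint set is empty.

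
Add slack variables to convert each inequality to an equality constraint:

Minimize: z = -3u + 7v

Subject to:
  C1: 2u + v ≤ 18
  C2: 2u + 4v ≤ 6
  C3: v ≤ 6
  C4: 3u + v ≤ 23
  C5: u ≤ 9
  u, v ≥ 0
min z = -3u + 7v

s.t.
  2u + v + s1 = 18
  2u + 4v + s2 = 6
  v + s3 = 6
  3u + v + s4 = 23
  u + s5 = 9
  u, v, s1, s2, s3, s4, s5 ≥ 0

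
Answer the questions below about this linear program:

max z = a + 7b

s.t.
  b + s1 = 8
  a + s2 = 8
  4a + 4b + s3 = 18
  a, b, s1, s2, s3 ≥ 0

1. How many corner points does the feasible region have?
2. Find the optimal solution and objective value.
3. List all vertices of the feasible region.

1. 3
2. a = 0, b = 4.5, z = 31.5
3. (0, 0), (4.5, 0), (0, 4.5)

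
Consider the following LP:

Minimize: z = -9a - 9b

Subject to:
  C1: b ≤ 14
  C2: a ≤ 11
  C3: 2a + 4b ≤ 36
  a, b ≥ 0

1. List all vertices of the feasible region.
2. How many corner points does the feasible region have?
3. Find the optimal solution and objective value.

1. (0, 0), (11, 0), (11, 3.5), (0, 9)
2. 4
3. a = 11, b = 3.5, z = -130.5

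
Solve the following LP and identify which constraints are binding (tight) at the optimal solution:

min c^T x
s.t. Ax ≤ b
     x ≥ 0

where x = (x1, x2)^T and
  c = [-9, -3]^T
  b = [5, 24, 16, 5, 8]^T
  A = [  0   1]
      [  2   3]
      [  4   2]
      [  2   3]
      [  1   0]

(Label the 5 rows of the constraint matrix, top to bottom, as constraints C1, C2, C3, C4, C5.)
Optimal: x1 = 2.5, x2 = 0
Slack at optimum:
  C1: slack = 5
  C2: slack = 19
  C3: slack = 6
  C4: slack = 0 (binding)
  C5: slack = 5.5
  x1 ≥ 0: x1 = 2.5
  x2 ≥ 0: x2 = 0 (binding)
Binding constraints: C4, x2 ≥ 0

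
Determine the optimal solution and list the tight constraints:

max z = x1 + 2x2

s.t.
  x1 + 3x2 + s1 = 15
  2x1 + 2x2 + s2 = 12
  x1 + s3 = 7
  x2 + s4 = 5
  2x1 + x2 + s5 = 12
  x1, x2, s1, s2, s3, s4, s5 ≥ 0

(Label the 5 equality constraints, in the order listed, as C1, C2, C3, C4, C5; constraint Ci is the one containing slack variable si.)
Optimal: x1 = 1.5, x2 = 4.5
Slack at optimum:
  C1: slack = 0 (binding)
  C2: slack = 0 (binding)
  C3: slack = 5.5
  C4: slack = 0.5
  C5: slack = 4.5
  x1 ≥ 0: x1 = 1.5
  x2 ≥ 0: x2 = 4.5
Binding constraints: C1, C2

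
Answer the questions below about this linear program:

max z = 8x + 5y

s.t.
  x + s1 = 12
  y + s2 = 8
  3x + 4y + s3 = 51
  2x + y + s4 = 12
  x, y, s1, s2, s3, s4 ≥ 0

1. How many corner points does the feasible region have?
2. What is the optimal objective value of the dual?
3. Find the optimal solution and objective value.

1. 4
2. 56 (by strong duality, equal to the primal optimum)
3. x = 2, y = 8, z = 56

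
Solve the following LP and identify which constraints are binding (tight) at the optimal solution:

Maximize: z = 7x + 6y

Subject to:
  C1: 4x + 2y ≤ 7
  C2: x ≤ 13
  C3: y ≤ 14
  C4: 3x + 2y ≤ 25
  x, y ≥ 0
Optimal: x = 0, y = 3.5
Binding: C1, x ≥ 0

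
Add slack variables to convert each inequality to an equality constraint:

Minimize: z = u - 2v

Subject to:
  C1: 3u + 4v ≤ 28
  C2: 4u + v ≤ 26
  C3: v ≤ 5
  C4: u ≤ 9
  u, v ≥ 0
min z = u - 2v

s.t.
  3u + 4v + s1 = 28
  4u + v + s2 = 26
  v + s3 = 5
  u + s4 = 9
  u, v, s1, s2, s3, s4 ≥ 0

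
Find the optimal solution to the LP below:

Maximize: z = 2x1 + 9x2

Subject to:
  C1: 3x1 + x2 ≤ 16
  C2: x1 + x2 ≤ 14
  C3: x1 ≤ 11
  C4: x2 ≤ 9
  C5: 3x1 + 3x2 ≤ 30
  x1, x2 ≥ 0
Each vertex is the intersection of two constraint boundaries that also satisfies all remaining constraints:
  x1 = 0 and x2 = 0 → (0, 0)
  3x1 + x2 = 16 and x2 = 0 → (5.333, 0)
  3x1 + x2 = 16 and 3x1 + 3x2 = 30 → (3, 7)
  x2 = 9 and 3x1 + 3x2 = 30 → (1, 9)
  x2 = 9 and x1 = 0 → (0, 9)

Evaluating z = 2x1 + 9x2 at each vertex:
  (0, 0): z = 0
  (5.333, 0): z = 10.67
  (3, 7): z = 69
  (1, 9): z = 83
  (0, 9): z = 81

The maximum is at (1, 9) with z = 83.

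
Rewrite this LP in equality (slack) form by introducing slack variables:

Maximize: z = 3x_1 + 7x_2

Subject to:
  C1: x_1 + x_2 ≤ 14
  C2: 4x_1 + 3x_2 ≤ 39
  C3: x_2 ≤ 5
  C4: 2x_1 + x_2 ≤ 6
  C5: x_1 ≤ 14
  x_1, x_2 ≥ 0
max z = 3x_1 + 7x_2

s.t.
  x_1 + x_2 + s1 = 14
  4x_1 + 3x_2 + s2 = 39
  x_2 + s3 = 5
  2x_1 + x_2 + s4 = 6
  x_1 + s5 = 14
  x_1, x_2, s1, s2, s3, s4, s5 ≥ 0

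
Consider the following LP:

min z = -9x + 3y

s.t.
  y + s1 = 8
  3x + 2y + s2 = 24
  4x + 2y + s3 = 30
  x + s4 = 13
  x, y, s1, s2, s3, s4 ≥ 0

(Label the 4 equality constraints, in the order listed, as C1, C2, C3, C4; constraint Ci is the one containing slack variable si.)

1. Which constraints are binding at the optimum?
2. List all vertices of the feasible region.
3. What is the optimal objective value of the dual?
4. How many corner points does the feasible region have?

1. C3, y ≥ 0
2. (0, 0), (7.5, 0), (6, 3), (2.667, 8), (0, 8)
3. -67.5 (by strong duality, equal to the primal optimum)
4. 5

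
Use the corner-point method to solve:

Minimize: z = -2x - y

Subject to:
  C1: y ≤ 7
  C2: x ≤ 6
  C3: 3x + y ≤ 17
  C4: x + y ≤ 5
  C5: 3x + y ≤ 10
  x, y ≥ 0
x = 2.5, y = 2.5, z = -7.5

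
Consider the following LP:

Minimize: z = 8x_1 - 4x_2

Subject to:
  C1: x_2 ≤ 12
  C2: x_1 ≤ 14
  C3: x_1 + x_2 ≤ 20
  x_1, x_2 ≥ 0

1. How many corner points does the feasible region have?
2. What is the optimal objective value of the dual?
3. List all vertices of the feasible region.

1. 5
2. -48 (by strong duality, equal to the primal optimum)
3. (0, 0), (14, 0), (14, 6), (8, 12), (0, 12)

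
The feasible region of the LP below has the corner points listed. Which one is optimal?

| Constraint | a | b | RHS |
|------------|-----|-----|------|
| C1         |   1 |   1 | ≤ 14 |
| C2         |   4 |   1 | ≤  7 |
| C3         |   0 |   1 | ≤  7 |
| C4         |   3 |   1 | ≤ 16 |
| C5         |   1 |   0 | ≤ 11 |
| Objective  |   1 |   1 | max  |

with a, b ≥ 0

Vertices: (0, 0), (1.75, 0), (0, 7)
Evaluating z = a + b at each vertex:
  (0, 0): z = 0
  (1.75, 0): z = 1.75
  (0, 7): z = 7

The largest value is z = 7, attained at (0, 7).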